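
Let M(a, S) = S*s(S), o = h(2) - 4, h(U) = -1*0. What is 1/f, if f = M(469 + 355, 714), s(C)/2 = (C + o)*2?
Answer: 1/2027760 ≈ 4.9316e-7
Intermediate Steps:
h(U) = 0
o = -4 (o = 0 - 4 = -4)
s(C) = -16 + 4*C (s(C) = 2*((C - 4)*2) = 2*((-4 + C)*2) = 2*(-8 + 2*C) = -16 + 4*C)
M(a, S) = S*(-16 + 4*S)
f = 2027760 (f = 4*714*(-4 + 714) = 4*714*710 = 2027760)
1/f = 1/2027760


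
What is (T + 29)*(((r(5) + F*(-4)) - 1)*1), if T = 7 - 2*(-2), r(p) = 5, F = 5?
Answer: -640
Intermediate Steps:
T = 11 (T = 7 + 4 = 11)
(T + 29)*(((r(5) + F*(-4)) - 1)*1) = (11 + 29)*(((5 + 5*(-4)) - 1)*1) = 40*(((5 - 20) - 1)*1) = 40*((-15 - 1)*1) = 40*(-16*1) = 40*(-16) = -640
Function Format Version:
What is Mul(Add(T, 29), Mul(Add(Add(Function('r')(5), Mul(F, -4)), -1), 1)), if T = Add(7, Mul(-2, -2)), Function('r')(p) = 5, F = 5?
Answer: -640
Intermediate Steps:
T = 11 (T = Add(7, 4) = 11)
Mul(Add(T, 29), Mul(Add(Add(Function('r')(5), Mul(F, -4)), -1), 1)) = Mul(Add(11, 29), Mul(Add(Add(5, Mul(5, -4)), -1), 1)) = Mul(40, Mul(Add(Add(5, -20), -1), 1)) = Mul(40, Mul(Add(-15, -1), 1)) = Mul(40, Mul(-16, 1)) = Mul(40, -16) = -640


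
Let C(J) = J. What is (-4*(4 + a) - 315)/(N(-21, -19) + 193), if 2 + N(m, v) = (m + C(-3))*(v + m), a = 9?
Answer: -367/1151 ≈ -0.31885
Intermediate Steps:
N(m, v) = -2 + (-3 + m)*(m + v) (N(m, v) = -2 + (m - 3)*(v + m) = -2 + (-3 + m)*(m + v))
(-4*(4 + a) - 315)/(N(-21, -19) + 193) = (-4*(4 + 9) - 315)/((-2 + (-21)² - 3*(-21) - 3*(-19) - 21*(-19)) + 193) = (-4*13 - 315)/((-2 + 441 + 63 + 57 + 399) + 193) = (-52 - 315)/(958 + 193) = -367/1151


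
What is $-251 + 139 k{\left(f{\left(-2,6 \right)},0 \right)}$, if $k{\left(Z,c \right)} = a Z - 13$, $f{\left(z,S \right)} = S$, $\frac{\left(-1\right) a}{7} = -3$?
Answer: $15456$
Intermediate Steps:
$a = 21$ ($a = \left(-7\right) \left(-3\right) = 21$)
$k{\left(Z,c \right)} = -13 + 21 Z$ ($k{\left(Z,c \right)} = 21 Z - 13 = -13 + 21 Z$)
$-251 + 139 k{\left(f{\left(-2,6 \right)},0 \right)} = -251 + 139 \left(-13 + 21 \cdot 6\right) = -251 + 139 \left(-13 + 126\right) = -251 + 139 \cdot 113 = -251 + 15707 = 15456$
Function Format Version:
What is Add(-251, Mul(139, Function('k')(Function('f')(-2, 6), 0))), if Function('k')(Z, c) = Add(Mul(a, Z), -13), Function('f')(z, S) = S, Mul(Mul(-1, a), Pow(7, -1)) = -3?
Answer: 15456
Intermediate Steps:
a = 21 (a = Mul(-7, -3) = 21)
Function('k')(Z, c) = Add(-13, Mul(21, Z)) (Function('k')(Z, c) = Add(Mul(21, Z), -13) = Add(-13, Mul(21, Z)))
Add(-251, Mul(139, Function('k')(Function('f')(-2, 6), 0))) = Add(-251, Mul(139, Add(-13, Mul(21, 6)))) = Add(-251, Mul(139, Add(-13, 126))) = Add(-251, Mul(139, 113)) = Add(-251, 15707) = 15456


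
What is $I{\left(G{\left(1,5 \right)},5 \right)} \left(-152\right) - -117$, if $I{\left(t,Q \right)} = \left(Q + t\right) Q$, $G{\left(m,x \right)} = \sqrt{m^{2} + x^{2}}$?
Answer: $-3683 - 760 \sqrt{26} \approx -7558.3$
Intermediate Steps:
$I{\left(t,Q \right)} = Q \left(Q + t\right)$
$I{\left(G{\left(1,5 \right)},5 \right)} \left(-152\right) - -117 = 5 \left(5 + \sqrt{1^{2} + 5^{2}}\right) \left(-152\right) - -117 = 5 \left(5 + \sqrt{1 + 25}\right) \left(-152\right) + 117 = 5 \left(5 + \sqrt{26}\right) \left(-152\right) + 117 = \left(25 + 5 \sqrt{26}\right) \left(-152\right) + 117 = \left(-3800 - 760 \sqrt{26}\right) + 117 = -3683 - 760 \sqrt{26}$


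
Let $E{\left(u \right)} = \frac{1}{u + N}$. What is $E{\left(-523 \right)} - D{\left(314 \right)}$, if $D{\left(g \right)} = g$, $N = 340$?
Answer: $- \frac{57463}{183} \approx -314.01$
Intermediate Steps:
$E{\left(u \right)} = \frac{1}{340 + u}$ ($E{\left(u \right)} = \frac{1}{u + 340} = \frac{1}{340 + u}$)
$E{\left(-523 \right)} - D{\left(314 \right)} = \frac{1}{340 - 523} - 314 = \frac{1}{-183} - 314 = - \frac{1}{183} - 314 = - \frac{57463}{183}$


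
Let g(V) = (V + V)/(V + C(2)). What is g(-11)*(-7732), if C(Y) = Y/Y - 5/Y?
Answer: -340208/25 ≈ -13608.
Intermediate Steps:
C(Y) = 1 - 5/Y
g(V) = 2*V/(-3/2 + V) (g(V) = (V + V)/(V + (-5 + 2)/2) = (2*V)/(V + (½)*(-3)) = (2*V)/(V - 3/2) = (2*V)/(-3/2 + V) = 2*V/(-3/2 + V))
g(-11)*(-7732) = (4*(-11)/(-3 + 2*(-11)))*(-7732) = (4*(-11)/(-3 - 22))*(-7732) = (4*(-11)/(-25))*(-7732) = (4*(-11)*(-1/25))*(-7732) = (44/25)*(-7732) = -340208/25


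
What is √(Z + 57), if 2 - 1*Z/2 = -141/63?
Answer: 5*√1155/21 ≈ 8.0917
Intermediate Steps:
Z = 178/21 (Z = 4 - (-282)/63 = 4 - 2*(-47/21) = 4 + 94/21 = 178/21 ≈ 8.4762)
√(Z + 57) = √(178/21 + 57) = √(1375/21) = 5*√1155/21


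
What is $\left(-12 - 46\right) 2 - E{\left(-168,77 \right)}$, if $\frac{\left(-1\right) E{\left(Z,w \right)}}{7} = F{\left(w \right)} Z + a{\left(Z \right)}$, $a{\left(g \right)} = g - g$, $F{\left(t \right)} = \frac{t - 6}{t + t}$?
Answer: $- \frac{7240}{11} \approx -658.18$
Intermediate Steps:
$F{\left(t \right)} = \frac{-6 + t}{2 t}$
$a{\left(g \right)} = 0$
$E{\left(Z,w \right)} = - \frac{7 Z \left(-6 + w\right)}{2 w}$ ($E{\left(Z,w \right)} = - 7 \left(\frac{-6 + w}{2 w} Z + 0\right) = - 7 \left(\frac{Z \left(-6 + w\right)}{2 w} + 0\right) = - 7 \frac{Z \left(-6 + w\right)}{2 w} = - \frac{7 Z \left(-6 + w\right)}{2 w}$)
$\left(-12 - 46\right) 2 - E{\left(-168,77 \right)} = \left(-12 - 46\right) 2 - \frac{7}{2} \left(-168\right) \frac{1}{77} \left(6 - 77\right) = \left(-58\right) 2 - \frac{7}{2} \left(-168\right) \frac{1}{77} \left(6 - 77\right) = -116 - \frac{7}{2} \left(-168\right) \frac{1}{77} \left(-71\right) = -116 - \frac{5964}{11} = - \frac{7240}{11}$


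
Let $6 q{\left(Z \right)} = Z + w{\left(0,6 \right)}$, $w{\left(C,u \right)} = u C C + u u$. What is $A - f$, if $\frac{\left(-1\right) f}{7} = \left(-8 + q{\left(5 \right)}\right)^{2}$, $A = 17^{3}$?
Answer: $\frac{177211}{36} \approx 4922.5$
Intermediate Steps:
$w{\left(C,u \right)} = u^{2} + u C^{2}$ ($w{\left(C,u \right)} = C u C + u^{2} = u C^{2} + u^{2} = u^{2} + u C^{2}$)
$q{\left(Z \right)} = 6 + \frac{Z}{6}$ ($q{\left(Z \right)} = \frac{Z + 6 \left(6 + 0^{2}\right)}{6} = \frac{Z + 6 \left(6 + 0\right)}{6} = \frac{Z + 6 \cdot 6}{6} = \frac{Z + 36}{6} = \frac{36 + Z}{6} = 6 + \frac{Z}{6}$)
$A = 4913$
$f = - \frac{343}{36}$ ($f = - 7 \left(-8 + \left(6 + \frac{1}{6} \cdot 5\right)\right)^{2} = - 7 \left(-8 + \left(6 + \frac{5}{6}\right)\right)^{2} = - 7 \left(-8 + \frac{41}{6}\right)^{2} = - 7 \left(- \frac{7}{6}\right)^{2} = \left(-7\right) \frac{49}{36} = - \frac{343}{36} \approx -9.5278$)
$A - f = 4913 - - \frac{343}{36} = 4913 + \frac{343}{36} = \frac{177211}{36}$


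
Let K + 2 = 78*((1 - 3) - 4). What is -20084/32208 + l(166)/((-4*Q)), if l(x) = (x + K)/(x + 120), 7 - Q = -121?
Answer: -1040891/1674816 ≈ -0.62150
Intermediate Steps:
Q = 128 (Q = 7 - 1*(-121) = 7 + 121 = 128)
K = -470 (K = -2 + 78*((1 - 3) - 4) = -2 + 78*(-2 - 4) = -2 + 78*(-6) = -2 - 468 = -470)
l(x) = (-470 + x)/(120 + x) (l(x) = (x - 470)/(x + 120) = (-470 + x)/(120 + x))
-20084/32208 + l(166)/((-4*Q)) = -20084/32208 + ((-470 + 166)/(120 + 166))/((-4*128)) = -20084*1/32208 + (-304/286)/(-512) = -5021/8052 + ((1/286)*(-304))*(-1/512) = -5021/8052 - 152/143*(-1/512) = -5021/8052 + 19/9152 = -1040891/1674816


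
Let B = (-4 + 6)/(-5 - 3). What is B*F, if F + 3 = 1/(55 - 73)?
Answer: 55/72 ≈ 0.76389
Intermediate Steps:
B = -¼ (B = 2/(-8) = 2*(-⅛) = -¼ ≈ -0.25000)
F = -55/18 (F = -3 + 1/(55 - 73) = -3 + 1/(-18) = -3 - 1/18 = -55/18 ≈ -3.0556)
B*F = -¼*(-55/18) = 55/72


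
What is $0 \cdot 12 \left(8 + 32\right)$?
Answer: $0$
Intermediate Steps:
$0 \cdot 12 \left(8 + 32\right) = 0 \cdot 40 = 0$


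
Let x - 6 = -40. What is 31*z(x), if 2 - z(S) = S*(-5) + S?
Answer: -4154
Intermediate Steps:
x = -34 (x = 6 - 40 = -34)
z(S) = 2 + 4*S (z(S) = 2 - (S*(-5) + S) = 2 - (-5*S + S) = 2 - (-4)*S = 2 + 4*S)
31*z(x) = 31*(2 + 4*(-34)) = 31*(2 - 136) = 31*(-134) = -4154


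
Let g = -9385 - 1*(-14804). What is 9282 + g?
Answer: 14701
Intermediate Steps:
g = 5419 (g = -9385 + 14804 = 5419)
9282 + g = 9282 + 5419 = 14701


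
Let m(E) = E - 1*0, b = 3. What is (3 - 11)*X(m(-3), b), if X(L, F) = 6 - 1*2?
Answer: -32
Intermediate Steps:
m(E) = E (m(E) = E + 0 = E)
X(L, F) = 4 (X(L, F) = 6 - 2 = 4)
(3 - 11)*X(m(-3), b) = (3 - 11)*4 = -8*4 = -32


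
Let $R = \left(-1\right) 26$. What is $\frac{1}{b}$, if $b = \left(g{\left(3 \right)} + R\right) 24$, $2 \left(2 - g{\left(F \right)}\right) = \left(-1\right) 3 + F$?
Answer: $- \frac{1}{576} \approx -0.0017361$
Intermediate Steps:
$R = -26$
$g{\left(F \right)} = \frac{7}{2} - \frac{F}{2}$ ($g{\left(F \right)} = 2 - \frac{\left(-1\right) 3 + F}{2} = 2 - \frac{-3 + F}{2} = 2 - \left(- \frac{3}{2} + \frac{F}{2}\right) = \frac{7}{2} - \frac{F}{2}$)
$b = -576$ ($b = \left(\left(\frac{7}{2} - \frac{3}{2}\right) - 26\right) 24 = \left(2 - 26\right) 24 = \left(-24\right) 24 = -576$)
$\frac{1}{b} = \frac{1}{-576} = - \frac{1}{576}$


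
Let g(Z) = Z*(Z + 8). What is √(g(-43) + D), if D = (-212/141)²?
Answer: √29965849/141 ≈ 38.823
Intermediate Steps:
D = 44944/19881 (D = (-212*1/141)² = (-212/141)² = 44944/19881 ≈ 2.2607)
g(Z) = Z*(8 + Z)
√(g(-43) + D) = √(-43*(8 - 43) + 44944/19881) = √(-43*(-35) + 44944/19881) = √(1505 + 44944/19881) = √(29965849/19881) = √29965849/141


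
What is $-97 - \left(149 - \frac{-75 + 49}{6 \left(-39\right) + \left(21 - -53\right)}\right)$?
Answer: $- \frac{19667}{80} \approx -245.84$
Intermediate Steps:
$-97 - \left(149 - \frac{-75 + 49}{6 \left(-39\right) + \left(21 - -53\right)}\right) = -97 - \left(149 + \frac{26}{-234 + \left(21 + 53\right)}\right) = -97 - \left(149 + \frac{26}{-234 + 74}\right) = -97 - \left(149 + \frac{26}{-160}\right) = -97 - \frac{11907}{80} = - \frac{19667}{80}$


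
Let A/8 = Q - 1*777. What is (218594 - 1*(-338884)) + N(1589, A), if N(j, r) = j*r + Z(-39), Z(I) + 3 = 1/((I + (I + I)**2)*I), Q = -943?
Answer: -5023270684576/235755 ≈ -2.1307e+7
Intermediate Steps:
Z(I) = -3 + 1/(I*(I + 4*I**2)) (Z(I) = -3 + 1/((I + (I + I)**2)*I) = -3 + 1/((I + (2*I)**2)*I) = -3 + 1/((I + 4*I**2)*I) = -3 + 1/(I*(I + 4*I**2)))
A = -13760 (A = 8*(-943 - 1*777) = 8*(-943 - 777) = 8*(-1720) = -13760)
N(j, r) = -707266/235755 + j*r (N(j, r) = j*r + (1 - 12*(-39)**3 - 3*(-39)**2)/((-39)**2*(1 + 4*(-39))) = j*r + (1 - 12*(-59319) - 3*1521)/(1521*(1 - 156)) = j*r + (1/1521)*(1 + 711828 - 4563)/(-155) = j*r + (1/1521)*(-1/155)*707266 = j*r - 707266/235755 = -707266/235755 + j*r)
(218594 - 1*(-338884)) + N(1589, A) = (218594 - 1*(-338884)) + (-707266/235755 + 1589*(-13760)) = (218594 + 338884) + (-707266/235755 - 21864640) = 557478 - 5154698910466/235755 = -5023270684576/235755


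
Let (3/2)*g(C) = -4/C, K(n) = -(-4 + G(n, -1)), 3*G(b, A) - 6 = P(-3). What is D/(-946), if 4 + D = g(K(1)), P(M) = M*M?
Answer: 2/1419 ≈ 0.0014094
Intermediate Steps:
P(M) = M²
G(b, A) = 5 (G(b, A) = 2 + (⅓)*(-3)² = 2 + (⅓)*9 = 2 + 3 = 5)
K(n) = -1 (K(n) = -(-4 + 5) = -1*1 = -1)
g(C) = -8/(3*C) (g(C) = 2*(-4/C)/3 = -8/(3*C))
D = -4/3 (D = -4 - 8/3/(-1) = -4 - 8/3*(-1) = -4 + 8/3 = -4/3 ≈ -1.3333)
D/(-946) = -4/3/(-946) = -4/3*(-1/946) = 2/1419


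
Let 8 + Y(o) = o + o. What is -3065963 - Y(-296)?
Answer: -3065363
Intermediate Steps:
Y(o) = -8 + 2*o (Y(o) = -8 + (o + o) = -8 + 2*o)
-3065963 - Y(-296) = -3065963 - (-8 + 2*(-296)) = -3065963 - (-8 - 592) = -3065963 - 1*(-600) = -3065963 + 600 = -3065363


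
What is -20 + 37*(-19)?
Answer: -723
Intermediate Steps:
-20 + 37*(-19) = -20 - 703 = -723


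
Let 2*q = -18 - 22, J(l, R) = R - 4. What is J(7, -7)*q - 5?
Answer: 215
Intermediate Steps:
J(l, R) = -4 + R
q = -20 (q = (-18 - 22)/2 = (½)*(-40) = -20)
J(7, -7)*q - 5 = (-4 - 7)*(-20) - 5 = -11*(-20) - 5 = 220 - 5 = 215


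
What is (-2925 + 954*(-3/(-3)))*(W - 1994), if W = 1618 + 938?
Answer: -1107702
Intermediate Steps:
W = 2556
(-2925 + 954*(-3/(-3)))*(W - 1994) = (-2925 + 954*(-3/(-3)))*(2556 - 1994) = (-2925 + 954*(-3*(-⅓)))*562 = (-2925 + 954*1)*562 = (-2925 + 954)*562 = -1971*562 = -1107702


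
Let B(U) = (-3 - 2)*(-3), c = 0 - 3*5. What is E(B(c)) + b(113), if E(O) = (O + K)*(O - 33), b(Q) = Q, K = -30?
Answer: 383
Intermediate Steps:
c = -15 (c = 0 - 15 = -15)
B(U) = 15 (B(U) = -5*(-3) = 15)
E(O) = (-33 + O)*(-30 + O) (E(O) = (O - 30)*(O - 33) = (-30 + O)*(-33 + O) = (-33 + O)*(-30 + O))
E(B(c)) + b(113) = (990 + 15**2 - 63*15) + 113 = (990 + 225 - 945) + 113 = 270 + 113 = 383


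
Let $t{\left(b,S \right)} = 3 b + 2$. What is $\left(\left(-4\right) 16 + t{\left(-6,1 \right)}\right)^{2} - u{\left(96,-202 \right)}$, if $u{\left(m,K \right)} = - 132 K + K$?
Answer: $-20062$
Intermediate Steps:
$t{\left(b,S \right)} = 2 + 3 b$
$u{\left(m,K \right)} = - 131 K$
$\left(\left(-4\right) 16 + t{\left(-6,1 \right)}\right)^{2} - u{\left(96,-202 \right)} = \left(\left(-4\right) 16 + \left(2 + 3 \left(-6\right)\right)\right)^{2} - \left(-131\right) \left(-202\right) = \left(-64 + \left(2 - 18\right)\right)^{2} - 26462 = \left(-64 - 16\right)^{2} - 26462 = \left(-80\right)^{2} - 26462 = 6400 - 26462 = -20062$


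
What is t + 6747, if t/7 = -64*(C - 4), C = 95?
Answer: -34021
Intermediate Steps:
t = -40768 (t = 7*(-64*(95 - 4)) = 7*(-64*91) = 7*(-5824) = -40768)
t + 6747 = -40768 + 6747 = -34021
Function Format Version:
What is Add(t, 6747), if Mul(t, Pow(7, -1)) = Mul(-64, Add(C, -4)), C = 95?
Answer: -34021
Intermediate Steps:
t = -40768 (t = Mul(7, Mul(-64, Add(95, -4))) = Mul(7, Mul(-64, 91)) = Mul(7, -5824) = -40768)
Add(t, 6747) = Add(-40768, 6747) = -34021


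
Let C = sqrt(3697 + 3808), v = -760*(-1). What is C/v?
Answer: sqrt(7505)/760 ≈ 0.11399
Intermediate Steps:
v = 760
C = sqrt(7505) ≈ 86.631
C/v = sqrt(7505)/760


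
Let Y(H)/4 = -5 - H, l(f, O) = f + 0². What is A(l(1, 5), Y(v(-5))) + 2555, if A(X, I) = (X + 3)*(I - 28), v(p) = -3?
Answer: 2411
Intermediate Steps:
l(f, O) = f (l(f, O) = f + 0 = f)
Y(H) = -20 - 4*H (Y(H) = 4*(-5 - H) = -20 - 4*H)
A(X, I) = (-28 + I)*(3 + X) (A(X, I) = (3 + X)*(-28 + I) = (-28 + I)*(3 + X))
A(l(1, 5), Y(v(-5))) + 2555 = (-84 - 28*1 + 3*(-20 - 4*(-3)) + (-20 - 4*(-3))*1) + 2555 = (-84 - 28 + 3*(-20 + 12) + (-20 + 12)*1) + 2555 = (-84 - 28 + 3*(-8) - 8*1) + 2555 = (-84 - 28 - 24 - 8) + 2555 = -144 + 2555 = 2411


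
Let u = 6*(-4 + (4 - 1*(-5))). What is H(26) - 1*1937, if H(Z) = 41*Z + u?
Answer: -841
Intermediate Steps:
u = 30 (u = 6*(-4 + (4 + 5)) = 6*(-4 + 9) = 6*5 = 30)
H(Z) = 30 + 41*Z (H(Z) = 41*Z + 30 = 30 + 41*Z)
H(26) - 1*1937 = (30 + 41*26) - 1*1937 = (30 + 1066) - 1937 = 1096 - 1937 = -841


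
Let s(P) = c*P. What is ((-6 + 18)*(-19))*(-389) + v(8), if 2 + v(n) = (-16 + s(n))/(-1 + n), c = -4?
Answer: 620782/7 ≈ 88683.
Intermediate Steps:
s(P) = -4*P
v(n) = -2 + (-16 - 4*n)/(-1 + n)
((-6 + 18)*(-19))*(-389) + v(8) = ((-6 + 18)*(-19))*(-389) + 2*(-7 - 3*8)/(-1 + 8) = (12*(-19))*(-389) + 2*(-7 - 24)/7 = -228*(-389) + 2*(1/7)*(-31) = 88692 - 62/7 = 620782/7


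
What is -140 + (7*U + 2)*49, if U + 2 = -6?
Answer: -2786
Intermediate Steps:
U = -8 (U = -2 - 6 = -8)
-140 + (7*U + 2)*49 = -140 + (7*(-8) + 2)*49 = -140 + (-56 + 2)*49 = -140 - 54*49 = -140 - 2646 = -2786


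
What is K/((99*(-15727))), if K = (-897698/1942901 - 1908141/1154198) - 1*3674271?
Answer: 8239529714318061103/3491500194859579254 ≈ 2.3599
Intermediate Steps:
K = -8239529714318061103/2242492448398 (K = (-897698*1/1942901 - 1908141*1/1154198) - 3674271 = (-897698/1942901 - 1908141/1154198) - 3674271 = -4743450293245/2242492448398 - 3674271 = -8239529714318061103/2242492448398 ≈ -3.6743e+6)
K/((99*(-15727))) = -8239529714318061103/(2242492448398*(99*(-15727))) = -8239529714318061103/2242492448398/(-1556973) = -8239529714318061103/2242492448398*(-1/1556973) = 8239529714318061103/3491500194859579254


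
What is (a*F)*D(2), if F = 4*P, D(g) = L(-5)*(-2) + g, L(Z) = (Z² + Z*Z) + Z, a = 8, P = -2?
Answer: 5632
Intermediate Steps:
L(Z) = Z + 2*Z² (L(Z) = (Z² + Z²) + Z = 2*Z² + Z = Z + 2*Z²)
D(g) = -90 + g (D(g) = -5*(1 + 2*(-5))*(-2) + g = -5*(1 - 10)*(-2) + g = -5*(-9)*(-2) + g = 45*(-2) + g = -90 + g)
F = -8 (F = 4*(-2) = -8)
(a*F)*D(2) = (8*(-8))*(-90 + 2) = -64*(-88) = 5632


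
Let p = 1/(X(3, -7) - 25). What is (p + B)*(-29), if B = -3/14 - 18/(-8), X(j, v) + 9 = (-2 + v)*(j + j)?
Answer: -36163/616 ≈ -58.706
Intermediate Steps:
X(j, v) = -9 + 2*j*(-2 + v) (X(j, v) = -9 + (-2 + v)*(j + j) = -9 + (-2 + v)*(2*j) = -9 + 2*j*(-2 + v))
B = 57/28 (B = -3*1/14 - 18*(-⅛) = -3/14 + 9/4 = 57/28 ≈ 2.0357)
p = -1/88 (p = 1/((-9 - 4*3 + 2*3*(-7)) - 25) = 1/((-9 - 12 - 42) - 25) = 1/(-63 - 25) = 1/(-88) = -1/88 ≈ -0.011364)
(p + B)*(-29) = (-1/88 + 57/28)*(-29) = (1247/616)*(-29) = -36163/616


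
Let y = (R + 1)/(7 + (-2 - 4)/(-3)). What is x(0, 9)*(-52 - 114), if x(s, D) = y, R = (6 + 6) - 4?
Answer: -166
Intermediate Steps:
R = 8 (R = 12 - 4 = 8)
y = 1 (y = (8 + 1)/(7 + (-2 - 4)/(-3)) = 9/(7 - 6*(-⅓)) = 9/(7 + 2) = 9/9 = 9*(⅑) = 1)
x(s, D) = 1
x(0, 9)*(-52 - 114) = 1*(-52 - 114) = 1*(-166) = -166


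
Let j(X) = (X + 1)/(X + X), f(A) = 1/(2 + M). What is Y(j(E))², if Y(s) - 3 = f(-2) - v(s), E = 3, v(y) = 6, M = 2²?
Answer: 289/36 ≈ 8.0278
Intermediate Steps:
M = 4
f(A) = ⅙ (f(A) = 1/(2 + 4) = 1/6 = ⅙)
j(X) = (1 + X)/(2*X) (j(X) = (1 + X)/((2*X)) = (1 + X)*(1/(2*X)) = (1 + X)/(2*X))
Y(s) = -17/6 (Y(s) = 3 + (⅙ - 1*6) = 3 + (⅙ - 6) = 3 - 35/6 = -17/6)
Y(j(E))² = (-17/6)² = 289/36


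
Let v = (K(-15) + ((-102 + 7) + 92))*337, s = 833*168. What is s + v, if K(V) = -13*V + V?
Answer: 199593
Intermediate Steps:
K(V) = -12*V
s = 139944
v = 59649 (v = (-12*(-15) + ((-102 + 7) + 92))*337 = (180 + (-95 + 92))*337 = (180 - 3)*337 = 177*337 = 59649)
s + v = 139944 + 59649 = 199593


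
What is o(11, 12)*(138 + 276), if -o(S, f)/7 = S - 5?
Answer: -17388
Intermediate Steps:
o(S, f) = 35 - 7*S (o(S, f) = -7*(S - 5) = -7*(-5 + S) = 35 - 7*S)
o(11, 12)*(138 + 276) = (35 - 7*11)*(138 + 276) = (35 - 77)*414 = -42*414 = -17388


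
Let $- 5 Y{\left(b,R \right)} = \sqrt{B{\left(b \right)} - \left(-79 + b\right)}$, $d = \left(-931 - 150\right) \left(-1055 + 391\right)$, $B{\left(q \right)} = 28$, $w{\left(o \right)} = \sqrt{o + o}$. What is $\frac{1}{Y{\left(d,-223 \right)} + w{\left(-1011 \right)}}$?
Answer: $- \frac{5 i}{- \sqrt{717677} + 5 \sqrt{2022}} \approx 0.0080344 i$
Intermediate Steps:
$w{\left(o \right)} = \sqrt{2} \sqrt{o}$ ($w{\left(o \right)} = \sqrt{2 o} = \sqrt{2} \sqrt{o}$)
$d = 717784$ ($d = \left(-1081\right) \left(-664\right) = 717784$)
$Y{\left(b,R \right)} = - \frac{\sqrt{107 - b}}{5}$ ($Y{\left(b,R \right)} = - \frac{\sqrt{28 - \left(-79 + b\right)}}{5} = - \frac{\sqrt{107 - b}}{5}$)
$\frac{1}{Y{\left(d,-223 \right)} + w{\left(-1011 \right)}} = \frac{1}{- \frac{\sqrt{107 - 717784}}{5} + \sqrt{2} \sqrt{-1011}} = \frac{1}{- \frac{\sqrt{107 - 717784}}{5} + \sqrt{2} i \sqrt{1011}} = \frac{1}{- \frac{\sqrt{-717677}}{5} + i \sqrt{2022}} = \frac{1}{- \frac{i \sqrt{717677}}{5} + i \sqrt{2022}} = \frac{1}{i \sqrt{2022} - \frac{i \sqrt{717677}}{5}}$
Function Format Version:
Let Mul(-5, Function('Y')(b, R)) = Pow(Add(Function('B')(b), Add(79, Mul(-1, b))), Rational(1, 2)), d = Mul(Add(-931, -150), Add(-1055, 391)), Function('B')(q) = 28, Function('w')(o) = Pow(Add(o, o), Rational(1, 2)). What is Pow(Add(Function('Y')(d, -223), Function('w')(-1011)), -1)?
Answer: Mul(-5, I, Pow(Add(Mul(-1, Pow(717677, Rational(1, 2))), Mul(5, Pow(2022, Rational(1, 2)))), -1)) ≈ Mul(0.0080344, I)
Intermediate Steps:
Function('w')(o) = Mul(Pow(2, Rational(1, 2)), Pow(o, Rational(1, 2))) (Function('w')(o) = Pow(Mul(2, o), Rational(1, 2)) = Mul(Pow(2, Rational(1, 2)), Pow(o, Rational(1, 2))))
d = 717784 (d = Mul(-1081, -664) = 717784)
Function('Y')(b, R) = Mul(Rational(-1, 5), Pow(Add(107, Mul(-1, b)), Rational(1, 2))) (Function('Y')(b, R) = Mul(Rational(-1, 5), Pow(Add(28, Add(79, Mul(-1, b))), Rational(1, 2))) = Mul(Rational(-1, 5), Pow(Add(107, Mul(-1, b)), Rational(1, 2))))
Pow(Add(Function('Y')(d, -223), Function('w')(-1011)), -1) = Pow(Add(Mul(Rational(-1, 5), Pow(Add(107, Mul(-1, 717784)), Rational(1, 2))), Mul(Pow(2, Rational(1, 2)), Pow(-1011, Rational(1, 2)))), -1) = Pow(Add(Mul(Rational(-1, 5), Pow(Add(107, -717784), Rational(1, 2))), Mul(Pow(2, Rational(1, 2)), Mul(I, Pow(1011, Rational(1, 2))))), -1) = Pow(Add(Mul(Rational(-1, 5), Pow(-717677, Rational(1, 2))), Mul(I, Pow(2022, Rational(1, 2)))), -1) = Pow(Add(Mul(Rational(-1, 5), Mul(I, Pow(717677, Rational(1, 2)))), Mul(I, Pow(2022, Rational(1, 2)))), -1) = Pow(Add(Mul(Rational(-1, 5), I, Pow(717677, Rational(1, 2))), Mul(I, Pow(2022, Rational(1, 2)))), -1) = Pow(Add(Mul(I, Pow(2022, Rational(1, 2))), Mul(Rational(-1, 5), I, Pow(717677, Rational(1, 2)))), -1)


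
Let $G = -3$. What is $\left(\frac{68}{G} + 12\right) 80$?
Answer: $- \frac{2560}{3} \approx -853.33$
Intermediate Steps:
$\left(\frac{68}{G} + 12\right) 80 = \left(\frac{68}{-3} + 12\right) 80 = \left(68 \left(- \frac{1}{3}\right) + 12\right) 80 = \left(- \frac{68}{3} + 12\right) 80 = \left(- \frac{32}{3}\right) 80 = - \frac{2560}{3}$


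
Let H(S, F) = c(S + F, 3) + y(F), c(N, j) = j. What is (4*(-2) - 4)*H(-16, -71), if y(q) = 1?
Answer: -48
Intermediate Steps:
H(S, F) = 4 (H(S, F) = 3 + 1 = 4)
(4*(-2) - 4)*H(-16, -71) = (4*(-2) - 4)*4 = (-8 - 4)*4 = -12*4 = -48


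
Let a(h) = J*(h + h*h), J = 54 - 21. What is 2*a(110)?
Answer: 805860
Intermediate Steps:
J = 33
a(h) = 33*h + 33*h**2 (a(h) = 33*(h + h*h) = 33*(h + h**2) = 33*h + 33*h**2)
2*a(110) = 2*(33*110*(1 + 110)) = 2*(33*110*111) = 2*402930 = 805860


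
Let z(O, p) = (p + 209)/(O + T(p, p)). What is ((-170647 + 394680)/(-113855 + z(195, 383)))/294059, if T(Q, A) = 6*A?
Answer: -558514269/83465683917457 ≈ -6.6915e-6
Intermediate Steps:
z(O, p) = (209 + p)/(O + 6*p) (z(O, p) = (p + 209)/(O + 6*p) = (209 + p)/(O + 6*p))
((-170647 + 394680)/(-113855 + z(195, 383)))/294059 = ((-170647 + 394680)/(-113855 + (209 + 383)/(195 + 6*383)))/294059 = (224033/(-113855 + 592/(195 + 2298)))*(1/294059) = (224033/(-113855 + 592/2493))*(1/294059) = (224033/(-283839923/2493))*(1/294059) = (224033*(-2493/283839923))*(1/294059) = -558514269/283839923*1/294059 = -558514269/83465683917457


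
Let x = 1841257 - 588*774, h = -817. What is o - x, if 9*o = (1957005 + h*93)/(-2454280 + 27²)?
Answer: -10202932979693/7360653 ≈ -1.3861e+6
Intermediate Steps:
x = 1386145 (x = 1841257 - 455112 = 1386145)
o = -627008/7360653 (o = ((1957005 - 817*93)/(-2454280 + 27²))/9 = ((1957005 - 75981)/(-2454280 + 729))/9 = (1881024/(-2453551))/9 = (1881024*(-1/2453551))/9 = (⅑)*(-1881024/2453551) = -627008/7360653 ≈ -0.085184)
o - x = -627008/7360653 - 1*1386145 = -627008/7360653 - 1386145 = -10202932979693/7360653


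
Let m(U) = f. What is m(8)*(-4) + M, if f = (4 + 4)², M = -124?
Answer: -380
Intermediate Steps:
f = 64 (f = 8² = 64)
m(U) = 64
m(8)*(-4) + M = 64*(-4) - 124 = -256 - 124 = -380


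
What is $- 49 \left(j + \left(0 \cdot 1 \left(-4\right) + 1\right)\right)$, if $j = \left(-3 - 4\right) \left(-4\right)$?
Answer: $-1421$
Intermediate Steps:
$j = 28$ ($j = \left(-7\right) \left(-4\right) = 28$)
$- 49 \left(j + \left(0 \cdot 1 \left(-4\right) + 1\right)\right) = - 49 \left(28 + \left(0 \cdot 1 \left(-4\right) + 1\right)\right) = - 49 \left(28 + \left(0 \left(-4\right) + 1\right)\right) = - 49 \left(28 + \left(0 + 1\right)\right) = - 49 \left(28 + 1\right) = \left(-49\right) 29 = -1421$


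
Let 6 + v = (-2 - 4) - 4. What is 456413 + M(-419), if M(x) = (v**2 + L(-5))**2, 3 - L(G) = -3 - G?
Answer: 522462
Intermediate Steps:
L(G) = 6 + G (L(G) = 3 - (-3 - G) = 3 + (3 + G) = 6 + G)
v = -16 (v = -6 + ((-2 - 4) - 4) = -6 + (-6 - 4) = -6 - 10 = -16)
M(x) = 66049 (M(x) = ((-16)**2 + (6 - 5))**2 = (256 + 1)**2 = 257**2 = 66049)
456413 + M(-419) = 456413 + 66049 = 522462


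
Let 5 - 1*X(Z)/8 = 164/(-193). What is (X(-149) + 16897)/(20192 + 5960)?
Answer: 3270153/5047336 ≈ 0.64790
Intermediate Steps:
X(Z) = 9032/193 (X(Z) = 40 - 1312/(-193) = 40 - 1312*(-1)/193 = 40 - 8*(-164/193) = 40 + 1312/193 = 9032/193)
(X(-149) + 16897)/(20192 + 5960) = (9032/193 + 16897)/(20192 + 5960) = (3270153/193)/26152 = (3270153/193)*(1/26152) = 3270153/5047336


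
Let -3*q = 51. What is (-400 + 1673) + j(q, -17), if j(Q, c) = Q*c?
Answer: 1562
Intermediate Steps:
q = -17 (q = -1/3*51 = -17)
(-400 + 1673) + j(q, -17) = (-400 + 1673) - 17*(-17) = 1273 + 289 = 1562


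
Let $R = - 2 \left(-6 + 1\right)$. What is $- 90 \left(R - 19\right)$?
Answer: $810$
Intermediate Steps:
$R = 10$ ($R = \left(-2\right) \left(-5\right) = 10$)
$- 90 \left(R - 19\right) = - 90 \left(10 - 19\right) = \left(-90\right) \left(-9\right) = 810$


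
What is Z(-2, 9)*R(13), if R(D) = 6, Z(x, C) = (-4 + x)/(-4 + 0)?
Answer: 9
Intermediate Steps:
Z(x, C) = 1 - x/4 (Z(x, C) = (-4 + x)/(-4) = (-4 + x)*(-1/4) = 1 - x/4)
Z(-2, 9)*R(13) = (1 - 1/4*(-2))*6 = (1 + 1/2)*6 = (3/2)*6 = 9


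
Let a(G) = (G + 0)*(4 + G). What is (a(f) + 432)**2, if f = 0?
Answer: 186624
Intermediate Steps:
a(G) = G*(4 + G)
(a(f) + 432)**2 = (0*(4 + 0) + 432)**2 = (0*4 + 432)**2 = (0 + 432)**2 = 432**2 = 186624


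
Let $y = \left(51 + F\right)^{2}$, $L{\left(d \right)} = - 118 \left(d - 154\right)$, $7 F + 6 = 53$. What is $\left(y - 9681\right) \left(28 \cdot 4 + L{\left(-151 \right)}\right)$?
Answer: $- \frac{11233245606}{49} \approx -2.2925 \cdot 10^{8}$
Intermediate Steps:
$F = \frac{47}{7}$ ($F = - \frac{6}{7} + \frac{1}{7} \cdot 53 = - \frac{6}{7} + \frac{53}{7} = \frac{47}{7} \approx 6.7143$)
$L{\left(d \right)} = 18172 - 118 d$ ($L{\left(d \right)} = - 118 \left(d - 154\right) = - 118 \left(-154 + d\right) = 18172 - 118 d$)
$y = \frac{163216}{49}$ ($y = \left(51 + \frac{47}{7}\right)^{2} = \left(\frac{404}{7}\right)^{2} = \frac{163216}{49} \approx 3330.9$)
$\left(y - 9681\right) \left(28 \cdot 4 + L{\left(-151 \right)}\right) = \left(\frac{163216}{49} - 9681\right) \left(28 \cdot 4 + \left(18172 - -17818\right)\right) = - \frac{311153 \left(112 + \left(18172 + 17818\right)\right)}{49} = - \frac{311153 \left(112 + 35990\right)}{49} = \left(- \frac{311153}{49}\right) 36102 = - \frac{11233245606}{49}$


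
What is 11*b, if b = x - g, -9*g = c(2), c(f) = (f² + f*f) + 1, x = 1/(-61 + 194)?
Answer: 1474/133 ≈ 11.083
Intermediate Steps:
x = 1/133 ≈ 0.0075188
c(f) = 1 + 2*f² (c(f) = (f² + f²) + 1 = 2*f² + 1 = 1 + 2*f²)
g = -1 (g = -(1 + 2*2²)/9 = -(1 + 2*4)/9 = -(1 + 8)/9 = -⅑*9 = -1)
b = 134/133 (b = 1/133 - 1*(-1) = 1/133 + 1 = 134/133 ≈ 1.0075)
11*b = 11*(134/133) = 1474/133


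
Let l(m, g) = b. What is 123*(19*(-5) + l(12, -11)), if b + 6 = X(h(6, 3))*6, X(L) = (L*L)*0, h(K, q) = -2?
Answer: -12423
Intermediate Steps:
X(L) = 0 (X(L) = L²*0 = 0)
b = -6 (b = -6 + 0*6 = -6 + 0 = -6)
l(m, g) = -6
123*(19*(-5) + l(12, -11)) = 123*(19*(-5) - 6) = 123*(-95 - 6) = 123*(-101) = -12423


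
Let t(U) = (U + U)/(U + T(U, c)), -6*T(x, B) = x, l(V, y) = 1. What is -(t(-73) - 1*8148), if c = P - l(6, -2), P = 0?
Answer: 40728/5 ≈ 8145.6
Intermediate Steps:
c = -1 (c = 0 - 1*1 = 0 - 1 = -1)
T(x, B) = -x/6
t(U) = 12/5 (t(U) = (U + U)/(U - U/6) = (2*U)/((5*U/6)) = (2*U)*(6/(5*U)) = 12/5)
-(t(-73) - 1*8148) = -(12/5 - 1*8148) = -(12/5 - 8148) = -1*(-40728/5) = 40728/5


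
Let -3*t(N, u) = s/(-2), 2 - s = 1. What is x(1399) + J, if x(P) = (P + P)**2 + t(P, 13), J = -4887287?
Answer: 17649103/6 ≈ 2.9415e+6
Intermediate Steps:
s = 1 (s = 2 - 1*1 = 2 - 1 = 1)
t(N, u) = 1/6 (t(N, u) = -1/(3*(-2)) = -(-1)/(3*2) = -1/3*(-1/2) = 1/6)
x(P) = 1/6 + 4*P**2 (x(P) = (P + P)**2 + 1/6 = (2*P)**2 + 1/6 = 4*P**2 + 1/6 = 1/6 + 4*P**2)
x(1399) + J = (1/6 + 4*1399**2) - 4887287 = (1/6 + 4*1957201) - 4887287 = (1/6 + 7828804) - 4887287 = 46972825/6 - 4887287 = 17649103/6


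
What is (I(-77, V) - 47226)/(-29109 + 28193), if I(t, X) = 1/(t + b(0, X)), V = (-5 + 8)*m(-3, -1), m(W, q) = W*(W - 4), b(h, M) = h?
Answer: 3636403/70532 ≈ 51.557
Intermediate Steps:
m(W, q) = W*(-4 + W)
V = 63 (V = (-5 + 8)*(-3*(-4 - 3)) = 3*(-3*(-7)) = 3*21 = 63)
I(t, X) = 1/t (I(t, X) = 1/(t + 0) = 1/t)
(I(-77, V) - 47226)/(-29109 + 28193) = (1/(-77) - 47226)/(-29109 + 28193) = (-1/77 - 47226)/(-916) = -3636403/77*(-1/916) = 3636403/70532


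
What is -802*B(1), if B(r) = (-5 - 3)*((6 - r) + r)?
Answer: 38496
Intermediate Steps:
B(r) = -48 (B(r) = -8*6 = -48)
-802*B(1) = -802*(-48) = 38496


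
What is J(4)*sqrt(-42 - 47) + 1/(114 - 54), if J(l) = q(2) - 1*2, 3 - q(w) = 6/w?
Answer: 1/60 - 2*I*sqrt(89) ≈ 0.016667 - 18.868*I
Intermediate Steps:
q(w) = 3 - 6/w
J(l) = -2 (J(l) = (3 - 6/2) - 1*2 = (3 - 6*1/2) - 2 = (3 - 3) - 2 = 0 - 2 = -2)
J(4)*sqrt(-42 - 47) + 1/(114 - 54) = -2*sqrt(-42 - 47) + 1/(114 - 54) = -2*I*sqrt(89) + 1/60 = 1/60 - 2*I*sqrt(89)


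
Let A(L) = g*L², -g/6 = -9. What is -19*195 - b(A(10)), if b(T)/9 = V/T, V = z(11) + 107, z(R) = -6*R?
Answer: -2223041/600 ≈ -3705.1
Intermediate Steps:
g = 54 (g = -6*(-9) = 54)
A(L) = 54*L²
V = 41 (V = -6*11 + 107 = -66 + 107 = 41)
b(T) = 369/T (b(T) = 9*(41/T) = 369/T)
-19*195 - b(A(10)) = -19*195 - 369/(54*10²) = -3705 - 369/(54*100) = -3705 - 369/5400 = -3705 - 1*41/600 = -3705 - 41/600 = -2223041/600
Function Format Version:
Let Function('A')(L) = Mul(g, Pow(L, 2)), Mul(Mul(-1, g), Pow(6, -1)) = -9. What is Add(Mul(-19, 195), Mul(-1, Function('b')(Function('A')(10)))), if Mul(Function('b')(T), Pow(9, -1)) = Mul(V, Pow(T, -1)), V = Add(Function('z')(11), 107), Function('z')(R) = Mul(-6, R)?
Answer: Rational(-2223041, 600) ≈ -3705.1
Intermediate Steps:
g = 54 (g = Mul(-6, -9) = 54)
Function('A')(L) = Mul(54, Pow(L, 2))
V = 41 (V = Add(Mul(-6, 11), 107) = Add(-66, 107) = 41)
Function('b')(T) = Mul(369, Pow(T, -1)) (Function('b')(T) = Mul(9, Mul(41, Pow(T, -1))) = Mul(369, Pow(T, -1)))
Add(Mul(-19, 195), Mul(-1, Function('b')(Function('A')(10)))) = Add(Mul(-19, 195), Mul(-1, Mul(369, Pow(Mul(54, Pow(10, 2)), -1)))) = Add(-3705, Mul(-1, Mul(369, Pow(Mul(54, 100), -1)))) = Add(-3705, Mul(-1, Mul(369, Pow(5400, -1)))) = Add(-3705, Mul(-1, Mul(369, Rational(1, 5400)))) = Add(-3705, Mul(-1, Rational(41, 600))) = Add(-3705, Rational(-41, 600)) = Rational(-2223041, 600)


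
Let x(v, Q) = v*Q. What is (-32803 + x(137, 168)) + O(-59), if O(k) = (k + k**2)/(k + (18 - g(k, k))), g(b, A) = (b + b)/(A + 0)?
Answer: -424263/43 ≈ -9866.6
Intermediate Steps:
g(b, A) = 2*b/A (g(b, A) = (2*b)/A = 2*b/A)
O(k) = (k + k**2)/(16 + k) (O(k) = (k + k**2)/(k + (18 - 2*k/k)) = (k + k**2)/(k + (18 - 1*2)) = (k + k**2)/(k + (18 - 2)) = (k + k**2)/(k + 16) = (k + k**2)/(16 + k))
x(v, Q) = Q*v
(-32803 + x(137, 168)) + O(-59) = (-32803 + 168*137) - 59*(1 - 59)/(16 - 59) = (-32803 + 23016) - 59*(-58)/(-43) = -9787 - 59*(-1/43)*(-58) = -9787 - 3422/43 = -424263/43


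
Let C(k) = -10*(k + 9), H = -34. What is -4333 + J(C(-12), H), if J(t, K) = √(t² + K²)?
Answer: -4333 + 2*√514 ≈ -4287.7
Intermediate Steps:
C(k) = -90 - 10*k (C(k) = -10*(9 + k) = -90 - 10*k)
J(t, K) = √(K² + t²)
-4333 + J(C(-12), H) = -4333 + √((-34)² + (-90 - 10*(-12))²) = -4333 + √(1156 + (-90 + 120)²) = -4333 + √(1156 + 30²) = -4333 + √(1156 + 900) = -4333 + √2056 = -4333 + 2*√514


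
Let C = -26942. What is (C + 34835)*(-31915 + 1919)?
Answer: -236758428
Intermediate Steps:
(C + 34835)*(-31915 + 1919) = (-26942 + 34835)*(-31915 + 1919) = 7893*(-29996) = -236758428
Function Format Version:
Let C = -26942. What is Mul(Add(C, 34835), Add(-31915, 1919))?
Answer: -236758428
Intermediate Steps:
Mul(Add(C, 34835), Add(-31915, 1919)) = Mul(Add(-26942, 34835), Add(-31915, 1919)) = Mul(7893, -29996) = -236758428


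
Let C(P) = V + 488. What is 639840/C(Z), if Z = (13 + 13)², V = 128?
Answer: 79980/77 ≈ 1038.7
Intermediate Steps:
Z = 676 (Z = 26² = 676)
C(P) = 616 (C(P) = 128 + 488 = 616)
639840/C(Z) = 639840/616 = 639840*(1/616) = 79980/77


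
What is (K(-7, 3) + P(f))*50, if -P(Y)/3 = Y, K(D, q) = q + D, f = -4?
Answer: 400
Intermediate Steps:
K(D, q) = D + q
P(Y) = -3*Y
(K(-7, 3) + P(f))*50 = ((-7 + 3) - 3*(-4))*50 = (-4 + 12)*50 = 8*50 = 400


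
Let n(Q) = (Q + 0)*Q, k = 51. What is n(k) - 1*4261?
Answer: -1660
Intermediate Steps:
n(Q) = Q² (n(Q) = Q*Q = Q²)
n(k) - 1*4261 = 51² - 1*4261 = 2601 - 4261 = -1660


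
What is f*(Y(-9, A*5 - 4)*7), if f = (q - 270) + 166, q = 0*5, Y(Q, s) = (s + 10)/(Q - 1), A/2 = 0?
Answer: 2184/5 ≈ 436.80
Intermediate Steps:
A = 0 (A = 2*0 = 0)
Y(Q, s) = (10 + s)/(-1 + Q)
q = 0
f = -104 (f = (0 - 270) + 166 = -270 + 166 = -104)
f*(Y(-9, A*5 - 4)*7) = -104*(10 + (0*5 - 4))/(-1 - 9)*7 = -104*(10 + (0 - 4))/(-10)*7 = -104*(-(10 - 4)/10)*7 = -104*(-⅒*6)*7 = -(-312)*7/5 = -104*(-21/5) = 2184/5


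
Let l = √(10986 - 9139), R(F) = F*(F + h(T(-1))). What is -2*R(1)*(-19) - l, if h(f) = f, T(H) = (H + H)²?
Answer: 190 - √1847 ≈ 147.02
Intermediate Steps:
T(H) = 4*H² (T(H) = (2*H)² = 4*H²)
R(F) = F*(4 + F) (R(F) = F*(F + 4*(-1)²) = F*(F + 4*1) = F*(F + 4) = F*(4 + F))
l = √1847 ≈ 42.977
-2*R(1)*(-19) - l = -2*(4 + 1)*(-19) - √1847 = -2*5*(-19) - √1847 = -10*(-19) - √1847 = 190 - √1847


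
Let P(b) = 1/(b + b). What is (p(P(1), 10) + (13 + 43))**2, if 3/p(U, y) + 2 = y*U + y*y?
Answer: 33304441/10609 ≈ 3139.3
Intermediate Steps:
P(b) = 1/(2*b)
p(U, y) = 3/(-2 + y**2 + U*y) (p(U, y) = 3/(-2 + (y*U + y*y)) = 3/(-2 + (U*y + y**2)) = 3/(-2 + (y**2 + U*y)) = 3/(-2 + y**2 + U*y))
(p(P(1), 10) + (13 + 43))**2 = (3/(-2 + 10**2 + ((1/2)/1)*10) + (13 + 43))**2 = (3/(-2 + 100 + ((1/2)*1)*10) + 56)**2 = (3/(-2 + 100 + (1/2)*10) + 56)**2 = (3/(-2 + 100 + 5) + 56)**2 = (3/103 + 56)**2 = (5771/103)**2 = 33304441/10609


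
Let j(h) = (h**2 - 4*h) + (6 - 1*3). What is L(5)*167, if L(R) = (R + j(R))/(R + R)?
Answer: 2171/10 ≈ 217.10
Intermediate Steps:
j(h) = 3 + h**2 - 4*h (j(h) = (h**2 - 4*h) + (6 - 3) = (h**2 - 4*h) + 3 = 3 + h**2 - 4*h)
L(R) = (3 + R**2 - 3*R)/(2*R) (L(R) = (R + (3 + R**2 - 4*R))/(R + R) = (3 + R**2 - 3*R)/((2*R)) = (3 + R**2 - 3*R)*(1/(2*R)) = (3 + R**2 - 3*R)/(2*R))
L(5)*167 = ((1/2)*(3 + 5**2 - 3*5)/5)*167 = ((1/2)*(1/5)*(3 + 25 - 15))*167 = ((1/2)*(1/5)*13)*167 = (13/10)*167 = 2171/10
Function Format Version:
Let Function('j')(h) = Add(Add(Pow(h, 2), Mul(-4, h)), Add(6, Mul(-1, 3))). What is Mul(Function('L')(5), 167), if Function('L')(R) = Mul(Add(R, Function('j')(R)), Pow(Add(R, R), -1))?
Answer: Rational(2171, 10) ≈ 217.10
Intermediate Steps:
Function('j')(h) = Add(3, Pow(h, 2), Mul(-4, h)) (Function('j')(h) = Add(Add(Pow(h, 2), Mul(-4, h)), Add(6, -3)) = Add(Add(Pow(h, 2), Mul(-4, h)), 3) = Add(3, Pow(h, 2), Mul(-4, h)))
Function('L')(R) = Mul(Rational(1, 2), Pow(R, -1), Add(3, Pow(R, 2), Mul(-3, R))) (Function('L')(R) = Mul(Add(R, Add(3, Pow(R, 2), Mul(-4, R))), Pow(Add(R, R), -1)) = Mul(Add(3, Pow(R, 2), Mul(-3, R)), Pow(Mul(2, R), -1)) = Mul(Add(3, Pow(R, 2), Mul(-3, R)), Mul(Rational(1, 2), Pow(R, -1))) = Mul(Rational(1, 2), Pow(R, -1), Add(3, Pow(R, 2), Mul(-3, R))))
Mul(Function('L')(5), 167) = Mul(Mul(Rational(1, 2), Pow(5, -1), Add(3, Pow(5, 2), Mul(-3, 5))), 167) = Mul(Mul(Rational(1, 2), Rational(1, 5), Add(3, 25, -15)), 167) = Mul(Mul(Rational(1, 2), Rational(1, 5), 13), 167) = Mul(Rational(13, 10), 167) = Rational(2171, 10)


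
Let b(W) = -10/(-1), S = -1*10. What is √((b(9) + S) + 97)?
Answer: √97 ≈ 9.8489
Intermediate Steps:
S = -10
b(W) = 10 (b(W) = -10*(-1) = 10)
√((b(9) + S) + 97) = √((10 - 10) + 97) = √(0 + 97) = √97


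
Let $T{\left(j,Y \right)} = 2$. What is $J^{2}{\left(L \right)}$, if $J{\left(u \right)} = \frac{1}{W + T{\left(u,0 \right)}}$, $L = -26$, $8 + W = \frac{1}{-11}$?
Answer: $\frac{121}{4489} \approx 0.026955$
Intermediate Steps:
$W = - \frac{89}{11}$ ($W = -8 + \frac{1}{-11} = -8 - \frac{1}{11} = - \frac{89}{11} \approx -8.0909$)
$J{\left(u \right)} = - \frac{11}{67}$ ($J{\left(u \right)} = \frac{1}{- \frac{89}{11} + 2} = \frac{1}{- \frac{67}{11}} = - \frac{11}{67}$)
$J^{2}{\left(L \right)} = \left(- \frac{11}{67}\right)^{2} = \frac{121}{4489}$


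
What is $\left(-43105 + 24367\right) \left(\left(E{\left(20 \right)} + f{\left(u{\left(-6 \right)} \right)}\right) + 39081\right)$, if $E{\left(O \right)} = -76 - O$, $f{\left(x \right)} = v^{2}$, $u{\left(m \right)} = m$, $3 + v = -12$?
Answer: $-734716980$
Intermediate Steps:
$v = -15$ ($v = -3 - 12 = -15$)
$f{\left(x \right)} = 225$ ($f{\left(x \right)} = \left(-15\right)^{2} = 225$)
$\left(-43105 + 24367\right) \left(\left(E{\left(20 \right)} + f{\left(u{\left(-6 \right)} \right)}\right) + 39081\right) = \left(-43105 + 24367\right) \left(\left(\left(-76 - 20\right) + 225\right) + 39081\right) = - 18738 \left(\left(\left(-76 - 20\right) + 225\right) + 39081\right) = - 18738 \left(\left(-96 + 225\right) + 39081\right) = - 18738 \left(129 + 39081\right) = \left(-18738\right) 39210 = -734716980$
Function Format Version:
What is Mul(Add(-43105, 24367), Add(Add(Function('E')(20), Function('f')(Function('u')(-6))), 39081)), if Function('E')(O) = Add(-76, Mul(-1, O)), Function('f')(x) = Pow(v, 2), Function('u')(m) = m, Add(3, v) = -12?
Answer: -734716980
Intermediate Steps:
v = -15 (v = Add(-3, -12) = -15)
Function('f')(x) = 225 (Function('f')(x) = Pow(-15, 2) = 225)
Mul(Add(-43105, 24367), Add(Add(Function('E')(20), Function('f')(Function('u')(-6))), 39081)) = Mul(Add(-43105, 24367), Add(Add(Add(-76, Mul(-1, 20)), 225), 39081)) = Mul(-18738, Add(Add(Add(-76, -20), 225), 39081)) = Mul(-18738, Add(Add(-96, 225), 39081)) = Mul(-18738, Add(129, 39081)) = Mul(-18738, 39210) = -734716980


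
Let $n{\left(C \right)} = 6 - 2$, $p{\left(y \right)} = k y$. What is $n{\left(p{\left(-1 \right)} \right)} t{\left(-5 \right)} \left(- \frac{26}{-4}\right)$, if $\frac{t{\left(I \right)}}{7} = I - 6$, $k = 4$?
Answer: $-2002$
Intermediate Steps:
$p{\left(y \right)} = 4 y$
$t{\left(I \right)} = -42 + 7 I$ ($t{\left(I \right)} = 7 \left(I - 6\right) = 7 \left(-6 + I\right) = -42 + 7 I$)
$n{\left(C \right)} = 4$
$n{\left(p{\left(-1 \right)} \right)} t{\left(-5 \right)} \left(- \frac{26}{-4}\right) = 4 \left(-42 + 7 \left(-5\right)\right) \left(- \frac{26}{-4}\right) = 4 \left(-42 - 35\right) \left(\left(-26\right) \left(- \frac{1}{4}\right)\right) = 4 \left(-77\right) \frac{13}{2} = \left(-308\right) \frac{13}{2} = -2002$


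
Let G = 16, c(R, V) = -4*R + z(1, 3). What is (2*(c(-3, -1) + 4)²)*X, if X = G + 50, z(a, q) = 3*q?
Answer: 82500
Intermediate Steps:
c(R, V) = 9 - 4*R (c(R, V) = -4*R + 3*3 = -4*R + 9 = 9 - 4*R)
X = 66 (X = 16 + 50 = 66)
(2*(c(-3, -1) + 4)²)*X = (2*((9 - 4*(-3)) + 4)²)*66 = (2*((9 + 12) + 4)²)*66 = (2*(21 + 4)²)*66 = (2*25²)*66 = (2*625)*66 = 1250*66 = 82500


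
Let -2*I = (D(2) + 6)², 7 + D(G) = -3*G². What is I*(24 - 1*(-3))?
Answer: -4563/2 ≈ -2281.5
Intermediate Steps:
D(G) = -7 - 3*G²
I = -169/2 (I = -((-7 - 3*2²) + 6)²/2 = -((-7 - 3*4) + 6)²/2 = -((-7 - 12) + 6)²/2 = -(-19 + 6)²/2 = -½*(-13)² = -½*169 = -169/2 ≈ -84.500)
I*(24 - 1*(-3)) = -169*(24 - 1*(-3))/2 = -169*(24 + 3)/2 = -169/2*27 = -4563/2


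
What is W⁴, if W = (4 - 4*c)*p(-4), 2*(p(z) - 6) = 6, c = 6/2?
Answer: 26873856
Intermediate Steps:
c = 3 (c = 6*(½) = 3)
p(z) = 9 (p(z) = 6 + (½)*6 = 6 + 3 = 9)
W = -72 (W = (4 - 4*3)*9 = (4 - 12)*9 = -8*9 = -72)
W⁴ = (-72)⁴ = 26873856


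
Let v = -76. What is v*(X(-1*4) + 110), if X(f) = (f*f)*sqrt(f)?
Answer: -8360 - 2432*I ≈ -8360.0 - 2432.0*I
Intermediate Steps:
X(f) = f**(5/2) (X(f) = f**2*sqrt(f) = f**(5/2))
v*(X(-1*4) + 110) = -76*((-1*4)**(5/2) + 110) = -76*((-4)**(5/2) + 110) = -76*(32*I + 110) = -76*(110 + 32*I) = -8360 - 2432*I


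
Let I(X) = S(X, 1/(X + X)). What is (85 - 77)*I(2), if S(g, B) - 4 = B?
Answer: 34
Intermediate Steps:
S(g, B) = 4 + B
I(X) = 4 + 1/(2*X) (I(X) = 4 + 1/(X + X) = 4 + 1/(2*X))
(85 - 77)*I(2) = (85 - 77)*(4 + (½)/2) = 8*(4 + (½)*(½)) = 8*(4 + ¼) = 8*(17/4) = 34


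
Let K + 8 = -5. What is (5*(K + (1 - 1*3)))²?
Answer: 5625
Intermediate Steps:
K = -13 (K = -8 - 5 = -13)
(5*(K + (1 - 1*3)))² = (5*(-13 + (1 - 1*3)))² = (5*(-13 + (1 - 3)))² = (5*(-13 - 2))² = (5*(-15))² = (-75)² = 5625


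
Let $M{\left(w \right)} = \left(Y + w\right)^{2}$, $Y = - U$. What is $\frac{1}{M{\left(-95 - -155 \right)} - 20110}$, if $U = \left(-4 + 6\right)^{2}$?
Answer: $- \frac{1}{16974} \approx -5.8914 \cdot 10^{-5}$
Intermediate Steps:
$U = 4$ ($U = 2^{2} = 4$)
$Y = -4$ ($Y = \left(-1\right) 4 = -4$)
$M{\left(w \right)} = \left(-4 + w\right)^{2}$
$\frac{1}{M{\left(-95 - -155 \right)} - 20110} = \frac{1}{\left(-4 - -60\right)^{2} - 20110} = \frac{1}{\left(-4 + \left(-95 + 155\right)\right)^{2} - 20110} = \frac{1}{\left(-4 + 60\right)^{2} - 20110} = \frac{1}{56^{2} - 20110} = \frac{1}{3136 - 20110} = \frac{1}{-16974} = - \frac{1}{16974}$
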